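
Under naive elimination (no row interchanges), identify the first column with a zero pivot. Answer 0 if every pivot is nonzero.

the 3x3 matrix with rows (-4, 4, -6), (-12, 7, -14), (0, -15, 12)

Naive forward elimination:
R2 <- R2 - (3)*R1:  [  0  -5   4 ]
R3 <- R3 - (3)*R2:  [ 0  0  0 ]
Matrix at this point:
[ -4   4  -6 ]
[  0  -5   4 ]
[  0   0   0 ]
Pivot entry (3,3) in the last row is zero and there are no rows below to swap with -> zero pivot in column 3 (A is singular).

first zero-pivot column = 3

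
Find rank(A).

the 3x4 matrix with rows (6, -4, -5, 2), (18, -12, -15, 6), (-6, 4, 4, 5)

rank(A) = 2

Row reduction:
R2 <- R2 - (3)*R1:  [ 0  0  0  0 ]
R3 <- R3 - (-1)*R1:  [  0   0  -1   7 ]
R2 <-> R3   (pivot in column 3 was zero)
[ 6  -4  -5  2 ]
[ 0   0  -1  7 ]
[ 0   0   0  0 ]
Row echelon form:
[ 6  -4  -5  2 ]
[ 0   0  -1  7 ]
[ 0   0   0  0 ]
Nonzero rows / pivot columns: 2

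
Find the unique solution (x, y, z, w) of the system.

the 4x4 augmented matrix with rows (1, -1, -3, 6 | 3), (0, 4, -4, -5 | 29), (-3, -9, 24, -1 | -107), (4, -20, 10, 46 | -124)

Forward elimination on [A|b]:
R3 <- R3 - (-3)*R1:  [   0  -12   15   17  -98 ]
R4 <- R4 - (4)*R1:  [    0   -16    22    22  -136 ]
R3 <- R3 - (-3)*R2:  [   0    0    3    2  -11 ]
R4 <- R4 - (-4)*R2:  [   0    0    6    2  -20 ]
R4 <- R4 - (2)*R3:  [  0   0   0  -2   2 ]
Row echelon form:
[ 1  -1  -3   6  |    3 ]
[ 0   4  -4  -5  |   29 ]
[ 0   0   3   2  |  -11 ]
[ 0   0   0  -2  |    2 ]
Back-substitution:
w = (2) / -2 = -1
z = (-11 - (2)*(-1)) / 3 = -3
y = (29 - (-4)*(-3) - (-5)*(-1)) / 4 = 3
x = (3 - (-1)*(3) - (-3)*(-3) - (6)*(-1)) / 1 = 3

(3, 3, -3, -1)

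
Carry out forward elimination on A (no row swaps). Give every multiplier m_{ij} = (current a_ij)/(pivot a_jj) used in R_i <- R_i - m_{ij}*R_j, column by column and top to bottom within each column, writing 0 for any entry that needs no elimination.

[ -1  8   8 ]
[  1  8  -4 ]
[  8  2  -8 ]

multipliers: -1, -8, 33/8

Forward elimination:
R2 <- R2 - (-1)*R1:  [  0  16   4 ]
R3 <- R3 - (-8)*R1:  [  0  66  56 ]
R3 <- R3 - (33/8)*R2:  [    0     0  79/2 ]
Multipliers (in order of application): m_{21} = -1, m_{31} = -8, m_{32} = 33/8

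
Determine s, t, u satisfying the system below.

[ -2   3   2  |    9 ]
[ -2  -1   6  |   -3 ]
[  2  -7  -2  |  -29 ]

(5, 5, 2)

Forward elimination on [A|b]:
R2 <- R2 - (1)*R1:  [   0   -4    4  -12 ]
R3 <- R3 - (-1)*R1:  [   0   -4    0  -20 ]
R3 <- R3 - (1)*R2:  [  0   0  -4  -8 ]
Row echelon form:
[ -2   3   2  |    9 ]
[  0  -4   4  |  -12 ]
[  0   0  -4  |   -8 ]
Back-substitution:
u = (-8) / -4 = 2
t = (-12 - (4)*(2)) / -4 = 5
s = (9 - (3)*(5) - (2)*(2)) / -2 = 5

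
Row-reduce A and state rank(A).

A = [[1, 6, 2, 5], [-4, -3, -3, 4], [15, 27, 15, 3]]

rank(A) = 2

Row reduction:
R2 <- R2 - (-4)*R1:  [  0  21   5  24 ]
R3 <- R3 - (15)*R1:  [   0  -63  -15  -72 ]
R3 <- R3 - (-3)*R2:  [ 0  0  0  0 ]
Row echelon form:
[ 1   6  2   5 ]
[ 0  21  5  24 ]
[ 0   0  0   0 ]
Nonzero rows / pivot columns: 2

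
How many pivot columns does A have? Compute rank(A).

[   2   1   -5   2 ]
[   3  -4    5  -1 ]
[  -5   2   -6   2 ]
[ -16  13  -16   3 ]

Row reduction:
R2 <- R2 - (3/2)*R1:  [     0  -11/2   25/2     -4 ]
R3 <- R3 - (-5/2)*R1:  [     0    9/2  -37/2      7 ]
R4 <- R4 - (-8)*R1:  [   0   21  -56   19 ]
R3 <- R3 - (-9/11)*R2:  [      0       0  -91/11   41/11 ]
R4 <- R4 - (-42/11)*R2:  [      0       0  -91/11   41/11 ]
R4 <- R4 - (1)*R3:  [ 0  0  0  0 ]
Row echelon form:
[ 2      1      -5      2 ]
[ 0  -11/2    25/2     -4 ]
[ 0      0  -91/11  41/11 ]
[ 0      0       0      0 ]
Nonzero rows / pivot columns: 3

rank(A) = 3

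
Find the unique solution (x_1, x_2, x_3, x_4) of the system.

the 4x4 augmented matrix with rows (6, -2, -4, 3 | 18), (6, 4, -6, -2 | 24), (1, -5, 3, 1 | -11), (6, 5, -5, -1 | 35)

Forward elimination on [A|b]:
R2 <- R2 - (1)*R1:  [  0   6  -2  -5   6 ]
R3 <- R3 - (1/6)*R1:  [     0  -14/3   11/3    1/2    -14 ]
R4 <- R4 - (1)*R1:  [  0   7  -1  -4  17 ]
R3 <- R3 - (-7/9)*R2:  [      0       0    19/9  -61/18   -28/3 ]
R4 <- R4 - (7/6)*R2:  [    0     0   4/3  11/6    10 ]
R4 <- R4 - (12/19)*R3:  [      0       0       0  151/38  302/19 ]
Row echelon form:
[ 6  -2    -4       3  |      18 ]
[ 0   6    -2      -5  |       6 ]
[ 0   0  19/9  -61/18  |   -28/3 ]
[ 0   0     0  151/38  |  302/19 ]
Back-substitution:
x_4 = (302/19) / (151/38) = 4
x_3 = (-28/3 - (-61/18)*(4)) / (19/9) = 2
x_2 = (6 - (-2)*(2) - (-5)*(4)) / 6 = 5
x_1 = (18 - (-2)*(5) - (-4)*(2) - (3)*(4)) / 6 = 4

(4, 5, 2, 4)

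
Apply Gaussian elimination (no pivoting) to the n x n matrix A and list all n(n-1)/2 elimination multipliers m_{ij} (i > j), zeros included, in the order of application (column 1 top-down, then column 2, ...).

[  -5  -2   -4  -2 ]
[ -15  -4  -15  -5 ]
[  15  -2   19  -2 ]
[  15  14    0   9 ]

multipliers: 3, -3, -3, -4, 4, 0

Forward elimination:
R2 <- R2 - (3)*R1:  [  0   2  -3   1 ]
R3 <- R3 - (-3)*R1:  [  0  -8   7  -8 ]
R4 <- R4 - (-3)*R1:  [   0    8  -12    3 ]
R3 <- R3 - (-4)*R2:  [  0   0  -5  -4 ]
R4 <- R4 - (4)*R2:  [  0   0   0  -1 ]
R4: entry in column 3 is already 0 -> m_{43} = 0 (no row operation needed)
Multipliers (in order of application): m_{21} = 3, m_{31} = -3, m_{41} = -3, m_{32} = -4, m_{42} = 4, m_{43} = 0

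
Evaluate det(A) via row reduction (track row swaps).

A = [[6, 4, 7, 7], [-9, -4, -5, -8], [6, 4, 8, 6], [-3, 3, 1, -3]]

Forward elimination:
R2 <- R2 - (-3/2)*R1:  [    0     2  11/2   5/2 ]
R3 <- R3 - (1)*R1:  [  0   0   1  -1 ]
R4 <- R4 - (-1/2)*R1:  [   0    5  9/2  1/2 ]
R4 <- R4 - (5/2)*R2:  [     0      0  -37/4  -23/4 ]
R4 <- R4 - (-37/4)*R3:  [   0    0    0  -15 ]
Upper-triangular form:
[ 6  4     7    7 ]
[ 0  2  11/2  5/2 ]
[ 0  0     1   -1 ]
[ 0  0     0  -15 ]
det(A) = (-1)^0 * (6) * (2) * (1) * (-15) = -180  (0 row swaps -> sign +1)

det(A) = -180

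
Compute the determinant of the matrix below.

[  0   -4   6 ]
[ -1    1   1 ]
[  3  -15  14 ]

Forward elimination:
R1 <-> R2   (pivot in column 1 was zero)
[ -1    1   1 ]
[  0   -4   6 ]
[  3  -15  14 ]
R3 <- R3 - (-3)*R1:  [   0  -12   17 ]
R3 <- R3 - (3)*R2:  [  0   0  -1 ]
Upper-triangular form:
[ -1   1   1 ]
[  0  -4   6 ]
[  0   0  -1 ]
det(A) = (-1)^1 * (-1) * (-4) * (-1) = 4  (1 row swap -> sign -1)

det(A) = 4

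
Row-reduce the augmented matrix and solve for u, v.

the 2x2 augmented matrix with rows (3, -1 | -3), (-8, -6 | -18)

(0, 3)

Forward elimination on [A|b]:
R2 <- R2 - (-8/3)*R1:  [     0  -26/3    -26 ]
Row echelon form:
[ 3     -1  |   -3 ]
[ 0  -26/3  |  -26 ]
Back-substitution:
v = (-26) / (-26/3) = 3
u = (-3 - (-1)*(3)) / 3 = 0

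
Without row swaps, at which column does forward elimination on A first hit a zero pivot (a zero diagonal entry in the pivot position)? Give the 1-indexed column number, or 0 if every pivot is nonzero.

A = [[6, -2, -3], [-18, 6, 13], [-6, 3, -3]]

first zero-pivot column = 2

Naive forward elimination:
R2 <- R2 - (-3)*R1:  [ 0  0  4 ]
R3 <- R3 - (-1)*R1:  [  0   1  -6 ]
Matrix at this point:
[ 6  -2  -3 ]
[ 0   0   4 ]
[ 0   1  -6 ]
Pivot entry (2,2) is zero but row 3 has 1 in column 2 -> naive elimination stops; a row interchange (e.g. R2 <-> R3) would be required here.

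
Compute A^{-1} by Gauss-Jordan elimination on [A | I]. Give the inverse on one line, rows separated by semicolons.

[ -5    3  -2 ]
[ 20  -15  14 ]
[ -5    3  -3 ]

Gauss-Jordan on [A | I]:
R1 <- (1/-5)*R1:  [    1  -3/5   2/5  |  -1/5     0     0 ]
R2 <- R2 - (20)*R1:  [  0  -3   6  |   4   1   0 ]
R3 <- R3 - (-5)*R1:  [  0   0  -1  |  -1   0   1 ]
R2 <- (1/-3)*R2:  [    0     1    -2  |  -4/3  -1/3     0 ]
R1 <- R1 - (-3/5)*R2:  [    1     0  -4/5  |    -1  -1/5     0 ]
R3 <- (1/-1)*R3:  [  0   0   1  |   1   0  -1 ]
R1 <- R1 - (-4/5)*R3:  [    1     0     0  |  -1/5  -1/5  -4/5 ]
R2 <- R2 - (-2)*R3:  [    0     1     0  |   2/3  -1/3    -2 ]
Right block of [I | A^{-1}] is the inverse:
[ -1/5  -1/5  -4/5 ]
[  2/3  -1/3    -2 ]
[    1     0    -1 ]

inverse = [-1/5 -1/5 -4/5; 2/3 -1/3 -2; 1 0 -1]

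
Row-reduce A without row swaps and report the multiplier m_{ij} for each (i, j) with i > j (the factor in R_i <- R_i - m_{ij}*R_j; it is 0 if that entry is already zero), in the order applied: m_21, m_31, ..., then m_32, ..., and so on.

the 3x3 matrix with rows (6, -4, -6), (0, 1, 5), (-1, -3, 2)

multipliers: 0, -1/6, -11/3

Forward elimination:
R2: entry in column 1 is already 0 -> m_{21} = 0 (no row operation needed)
R3 <- R3 - (-1/6)*R1:  [     0  -11/3      1 ]
R3 <- R3 - (-11/3)*R2:  [    0     0  58/3 ]
Multipliers (in order of application): m_{21} = 0, m_{31} = -1/6, m_{32} = -11/3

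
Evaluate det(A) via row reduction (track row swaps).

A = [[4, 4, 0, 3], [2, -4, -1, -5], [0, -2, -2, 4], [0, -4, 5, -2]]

Forward elimination:
R2 <- R2 - (1/2)*R1:  [     0     -6     -1  -13/2 ]
R3 <- R3 - (1/3)*R2:  [    0     0  -5/3  37/6 ]
R4 <- R4 - (2/3)*R2:  [    0     0  17/3   7/3 ]
R4 <- R4 - (-17/5)*R3:  [      0       0       0  233/10 ]
Upper-triangular form:
[ 4   4     0       3 ]
[ 0  -6    -1   -13/2 ]
[ 0   0  -5/3    37/6 ]
[ 0   0     0  233/10 ]
det(A) = (-1)^0 * (4) * (-6) * (-5/3) * (233/10) = 932  (0 row swaps -> sign +1)

det(A) = 932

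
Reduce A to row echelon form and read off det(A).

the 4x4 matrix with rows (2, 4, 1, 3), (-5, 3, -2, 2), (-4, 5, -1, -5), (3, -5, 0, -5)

det(A) = -257

Forward elimination:
R2 <- R2 - (-5/2)*R1:  [    0    13   1/2  19/2 ]
R3 <- R3 - (-2)*R1:  [  0  13   1   1 ]
R4 <- R4 - (3/2)*R1:  [     0    -11   -3/2  -19/2 ]
R3 <- R3 - (1)*R2:  [     0      0    1/2  -17/2 ]
R4 <- R4 - (-11/13)*R2:  [      0       0  -14/13  -19/13 ]
R4 <- R4 - (-28/13)*R3:  [       0        0        0  -257/13 ]
Upper-triangular form:
[ 2   4    1        3 ]
[ 0  13  1/2     19/2 ]
[ 0   0  1/2    -17/2 ]
[ 0   0    0  -257/13 ]
det(A) = (-1)^0 * (2) * (13) * (1/2) * (-257/13) = -257  (0 row swaps -> sign +1)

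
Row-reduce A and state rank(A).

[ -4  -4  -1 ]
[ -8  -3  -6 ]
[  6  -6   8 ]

Row reduction:
R2 <- R2 - (2)*R1:  [  0   5  -4 ]
R3 <- R3 - (-3/2)*R1:  [    0   -12  13/2 ]
R3 <- R3 - (-12/5)*R2:  [      0       0  -31/10 ]
Row echelon form:
[ -4  -4      -1 ]
[  0   5      -4 ]
[  0   0  -31/10 ]
Nonzero rows / pivot columns: 3

rank(A) = 3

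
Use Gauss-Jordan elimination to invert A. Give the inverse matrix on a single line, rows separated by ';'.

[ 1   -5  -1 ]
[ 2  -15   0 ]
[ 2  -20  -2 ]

inverse = [3/2 1/2 -3/4; 1/5 0 -1/10; -1/2 1/2 -1/4]

Gauss-Jordan on [A | I]:
R2 <- R2 - (2)*R1:  [  0  -5   2  |  -2   1   0 ]
R3 <- R3 - (2)*R1:  [   0  -10    0  |   -2    0    1 ]
R2 <- (1/-5)*R2:  [    0     1  -2/5  |   2/5  -1/5     0 ]
R1 <- R1 - (-5)*R2:  [  1   0  -3  |   3  -1   0 ]
R3 <- R3 - (-10)*R2:  [  0   0  -4  |   2  -2   1 ]
R3 <- (1/-4)*R3:  [    0     0     1  |  -1/2   1/2  -1/4 ]
R1 <- R1 - (-3)*R3:  [    1     0     0  |   3/2   1/2  -3/4 ]
R2 <- R2 - (-2/5)*R3:  [     0      1      0  |    1/5      0  -1/10 ]
Right block of [I | A^{-1}] is the inverse:
[  3/2  1/2   -3/4 ]
[  1/5    0  -1/10 ]
[ -1/2  1/2   -1/4 ]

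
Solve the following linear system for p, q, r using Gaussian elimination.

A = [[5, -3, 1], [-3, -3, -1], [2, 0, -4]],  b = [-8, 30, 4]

(-4, -5, -3)

Forward elimination on [A|b]:
R2 <- R2 - (-3/5)*R1:  [     0  -24/5   -2/5  126/5 ]
R3 <- R3 - (2/5)*R1:  [     0    6/5  -22/5   36/5 ]
R3 <- R3 - (-1/4)*R2:  [    0     0  -9/2  27/2 ]
Row echelon form:
[ 5     -3     1  |     -8 ]
[ 0  -24/5  -2/5  |  126/5 ]
[ 0      0  -9/2  |   27/2 ]
Back-substitution:
r = (27/2) / (-9/2) = -3
q = (126/5 - (-2/5)*(-3)) / (-24/5) = -5
p = (-8 - (-3)*(-5) - (1)*(-3)) / 5 = -4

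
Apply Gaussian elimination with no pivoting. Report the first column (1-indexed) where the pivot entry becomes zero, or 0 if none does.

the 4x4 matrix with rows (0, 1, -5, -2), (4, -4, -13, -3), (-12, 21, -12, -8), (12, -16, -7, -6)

Naive forward elimination:
Pivot entry (1,1) is zero but row 2 has 4 in column 1 -> naive elimination stops; a row interchange (e.g. R1 <-> R2) would be required here.

first zero-pivot column = 1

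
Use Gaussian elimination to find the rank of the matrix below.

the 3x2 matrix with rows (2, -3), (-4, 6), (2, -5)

Row reduction:
R2 <- R2 - (-2)*R1:  [ 0  0 ]
R3 <- R3 - (1)*R1:  [  0  -2 ]
R2 <-> R3   (pivot in column 2 was zero)
[ 2  -3 ]
[ 0  -2 ]
[ 0   0 ]
Row echelon form:
[ 2  -3 ]
[ 0  -2 ]
[ 0   0 ]
Nonzero rows / pivot columns: 2

rank(A) = 2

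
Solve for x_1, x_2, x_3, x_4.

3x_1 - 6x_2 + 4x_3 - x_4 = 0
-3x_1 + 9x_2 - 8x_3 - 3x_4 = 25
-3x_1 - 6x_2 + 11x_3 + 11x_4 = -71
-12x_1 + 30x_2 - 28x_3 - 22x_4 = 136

Forward elimination on [A|b]:
R2 <- R2 - (-1)*R1:  [  0   3  -4  -4  25 ]
R3 <- R3 - (-1)*R1:  [   0  -12   15   10  -71 ]
R4 <- R4 - (-4)*R1:  [   0    6  -12  -26  136 ]
R3 <- R3 - (-4)*R2:  [  0   0  -1  -6  29 ]
R4 <- R4 - (2)*R2:  [   0    0   -4  -18   86 ]
R4 <- R4 - (4)*R3:  [   0    0    0    6  -30 ]
Row echelon form:
[ 3  -6   4  -1  |    0 ]
[ 0   3  -4  -4  |   25 ]
[ 0   0  -1  -6  |   29 ]
[ 0   0   0   6  |  -30 ]
Back-substitution:
x_4 = (-30) / 6 = -5
x_3 = (29 - (-6)*(-5)) / -1 = 1
x_2 = (25 - (-4)*(1) - (-4)*(-5)) / 3 = 3
x_1 = (0 - (-6)*(3) - (4)*(1) - (-1)*(-5)) / 3 = 3

(3, 3, 1, -5)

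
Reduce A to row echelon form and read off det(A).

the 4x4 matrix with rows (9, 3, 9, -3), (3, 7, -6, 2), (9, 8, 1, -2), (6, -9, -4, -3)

det(A) = -2268

Forward elimination:
R2 <- R2 - (1/3)*R1:  [  0   6  -9   3 ]
R3 <- R3 - (1)*R1:  [  0   5  -8   1 ]
R4 <- R4 - (2/3)*R1:  [   0  -11  -10   -1 ]
R3 <- R3 - (5/6)*R2:  [    0     0  -1/2  -3/2 ]
R4 <- R4 - (-11/6)*R2:  [     0      0  -53/2    9/2 ]
R4 <- R4 - (53)*R3:  [  0   0   0  84 ]
Upper-triangular form:
[ 9  3     9    -3 ]
[ 0  6    -9     3 ]
[ 0  0  -1/2  -3/2 ]
[ 0  0     0    84 ]
det(A) = (-1)^0 * (9) * (6) * (-1/2) * (84) = -2268  (0 row swaps -> sign +1)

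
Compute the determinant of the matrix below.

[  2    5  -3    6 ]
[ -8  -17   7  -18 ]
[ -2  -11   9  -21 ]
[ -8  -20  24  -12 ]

Forward elimination:
R2 <- R2 - (-4)*R1:  [  0   3  -5   6 ]
R3 <- R3 - (-1)*R1:  [   0   -6    6  -15 ]
R4 <- R4 - (-4)*R1:  [  0   0  12  12 ]
R3 <- R3 - (-2)*R2:  [  0   0  -4  -3 ]
R4 <- R4 - (-3)*R3:  [ 0  0  0  3 ]
Upper-triangular form:
[ 2  5  -3   6 ]
[ 0  3  -5   6 ]
[ 0  0  -4  -3 ]
[ 0  0   0   3 ]
det(A) = (-1)^0 * (2) * (3) * (-4) * (3) = -72  (0 row swaps -> sign +1)

det(A) = -72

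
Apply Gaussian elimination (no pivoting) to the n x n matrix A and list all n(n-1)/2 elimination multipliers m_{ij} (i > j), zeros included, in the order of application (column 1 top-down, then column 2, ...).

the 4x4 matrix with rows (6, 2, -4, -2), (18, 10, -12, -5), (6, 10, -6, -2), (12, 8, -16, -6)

Forward elimination:
R2 <- R2 - (3)*R1:  [ 0  4  0  1 ]
R3 <- R3 - (1)*R1:  [  0   8  -2   0 ]
R4 <- R4 - (2)*R1:  [  0   4  -8  -2 ]
R3 <- R3 - (2)*R2:  [  0   0  -2  -2 ]
R4 <- R4 - (1)*R2:  [  0   0  -8  -3 ]
R4 <- R4 - (4)*R3:  [ 0  0  0  5 ]
Multipliers (in order of application): m_{21} = 3, m_{31} = 1, m_{41} = 2, m_{32} = 2, m_{42} = 1, m_{43} = 4

multipliers: 3, 1, 2, 2, 1, 4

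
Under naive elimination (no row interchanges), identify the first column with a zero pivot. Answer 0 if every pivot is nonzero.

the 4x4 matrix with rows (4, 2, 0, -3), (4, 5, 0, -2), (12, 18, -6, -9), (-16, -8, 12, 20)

Naive forward elimination:
R2 <- R2 - (1)*R1:  [ 0  3  0  1 ]
R3 <- R3 - (3)*R1:  [  0  12  -6   0 ]
R4 <- R4 - (-4)*R1:  [  0   0  12   8 ]
R3 <- R3 - (4)*R2:  [  0   0  -6  -4 ]
R4 <- R4 - (-2)*R3:  [ 0  0  0  0 ]
Matrix at this point:
[ 4  2   0  -3 ]
[ 0  3   0   1 ]
[ 0  0  -6  -4 ]
[ 0  0   0   0 ]
Pivot entry (4,4) in the last row is zero and there are no rows below to swap with -> zero pivot in column 4 (A is singular).

first zero-pivot column = 4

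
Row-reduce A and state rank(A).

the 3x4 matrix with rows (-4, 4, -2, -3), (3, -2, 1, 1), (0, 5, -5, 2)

Row reduction:
R2 <- R2 - (-3/4)*R1:  [    0     1  -1/2  -5/4 ]
R3 <- R3 - (5)*R2:  [    0     0  -5/2  33/4 ]
Row echelon form:
[ -4  4    -2    -3 ]
[  0  1  -1/2  -5/4 ]
[  0  0  -5/2  33/4 ]
Nonzero rows / pivot columns: 3

rank(A) = 3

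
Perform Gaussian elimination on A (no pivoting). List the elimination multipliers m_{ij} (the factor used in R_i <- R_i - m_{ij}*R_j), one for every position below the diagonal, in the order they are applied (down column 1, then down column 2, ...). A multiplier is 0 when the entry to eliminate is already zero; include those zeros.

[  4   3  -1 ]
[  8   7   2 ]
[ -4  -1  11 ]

multipliers: 2, -1, 2

Forward elimination:
R2 <- R2 - (2)*R1:  [ 0  1  4 ]
R3 <- R3 - (-1)*R1:  [  0   2  10 ]
R3 <- R3 - (2)*R2:  [ 0  0  2 ]
Multipliers (in order of application): m_{21} = 2, m_{31} = -1, m_{32} = 2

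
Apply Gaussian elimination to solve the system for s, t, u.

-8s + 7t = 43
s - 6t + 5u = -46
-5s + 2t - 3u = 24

Forward elimination on [A|b]:
R2 <- R2 - (-1/8)*R1:  [      0   -41/8       5  -325/8 ]
R3 <- R3 - (5/8)*R1:  [     0  -19/8     -3  -23/8 ]
R3 <- R3 - (19/41)*R2:  [       0        0  -218/41   654/41 ]
Row echelon form:
[ -8      7        0  |      43 ]
[  0  -41/8        5  |  -325/8 ]
[  0      0  -218/41  |  654/41 ]
Back-substitution:
u = (654/41) / (-218/41) = -3
t = (-325/8 - (5)*(-3)) / (-41/8) = 5
s = (43 - (7)*(5)) / -8 = -1

(-1, 5, -3)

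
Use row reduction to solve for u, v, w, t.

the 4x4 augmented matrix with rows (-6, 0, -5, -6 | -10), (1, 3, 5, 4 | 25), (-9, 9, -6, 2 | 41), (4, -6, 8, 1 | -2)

Forward elimination on [A|b]:
R2 <- R2 - (-1/6)*R1:  [    0     3  25/6     3  70/3 ]
R3 <- R3 - (3/2)*R1:  [   0    9  3/2   11   56 ]
R4 <- R4 - (-2/3)*R1:  [     0     -6   14/3     -3  -26/3 ]
R3 <- R3 - (3)*R2:  [   0    0  -11    2  -14 ]
R4 <- R4 - (-2)*R2:  [  0   0  13   3  38 ]
R4 <- R4 - (-13/11)*R3:  [      0       0       0   59/11  236/11 ]
Row echelon form:
[ -6  0    -5     -6  |     -10 ]
[  0  3  25/6      3  |    70/3 ]
[  0  0   -11      2  |     -14 ]
[  0  0     0  59/11  |  236/11 ]
Back-substitution:
t = (236/11) / (59/11) = 4
w = (-14 - (2)*(4)) / -11 = 2
v = (70/3 - (25/6)*(2) - (3)*(4)) / 3 = 1
u = (-10 - (-5)*(2) - (-6)*(4)) / -6 = -4

(-4, 1, 2, 4)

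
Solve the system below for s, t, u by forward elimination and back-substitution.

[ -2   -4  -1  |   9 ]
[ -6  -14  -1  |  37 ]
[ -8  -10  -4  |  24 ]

(-2, -2, 3)

Forward elimination on [A|b]:
R2 <- R2 - (3)*R1:  [  0  -2   2  10 ]
R3 <- R3 - (4)*R1:  [   0    6    0  -12 ]
R3 <- R3 - (-3)*R2:  [  0   0   6  18 ]
Row echelon form:
[ -2  -4  -1  |   9 ]
[  0  -2   2  |  10 ]
[  0   0   6  |  18 ]
Back-substitution:
u = (18) / 6 = 3
t = (10 - (2)*(3)) / -2 = -2
s = (9 - (-4)*(-2) - (-1)*(3)) / -2 = -2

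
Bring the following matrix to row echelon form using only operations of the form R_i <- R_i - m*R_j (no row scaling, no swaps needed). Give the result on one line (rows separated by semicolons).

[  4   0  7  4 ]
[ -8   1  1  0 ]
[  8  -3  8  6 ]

REF = [4 0 7 4; 0 1 15 8; 0 0 39 22]

Forward elimination:
R2 <- R2 - (-2)*R1:  [  0   1  15   8 ]
R3 <- R3 - (2)*R1:  [  0  -3  -6  -2 ]
R3 <- R3 - (-3)*R2:  [  0   0  39  22 ]
Row echelon form:
[ 4  0   7   4 ]
[ 0  1  15   8 ]
[ 0  0  39  22 ]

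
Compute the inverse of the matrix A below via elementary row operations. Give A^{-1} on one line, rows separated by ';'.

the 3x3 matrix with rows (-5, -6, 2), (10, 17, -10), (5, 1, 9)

Gauss-Jordan on [A | I]:
R1 <- (1/-5)*R1:  [    1   6/5  -2/5  |  -1/5     0     0 ]
R2 <- R2 - (10)*R1:  [  0   5  -6  |   2   1   0 ]
R3 <- R3 - (5)*R1:  [  0  -5  11  |   1   0   1 ]
R2 <- (1/5)*R2:  [    0     1  -6/5  |   2/5   1/5     0 ]
R1 <- R1 - (6/5)*R2:  [      1       0   26/25  |  -17/25   -6/25       0 ]
R3 <- R3 - (-5)*R2:  [ 0  0  5  |  3  1  1 ]
R3 <- (1/5)*R3:  [   0    0    1  |  3/5  1/5  1/5 ]
R1 <- R1 - (26/25)*R3:  [        1         0         0  |  -163/125   -56/125   -26/125 ]
R2 <- R2 - (-6/5)*R3:  [     0      1      0  |  28/25  11/25   6/25 ]
Right block of [I | A^{-1}] is the inverse:
[ -163/125  -56/125  -26/125 ]
[    28/25    11/25     6/25 ]
[      3/5      1/5      1/5 ]

inverse = [-163/125 -56/125 -26/125; 28/25 11/25 6/25; 3/5 1/5 1/5]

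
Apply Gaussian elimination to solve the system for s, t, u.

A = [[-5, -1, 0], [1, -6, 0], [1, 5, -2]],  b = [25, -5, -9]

(-5, 0, 2)

Forward elimination on [A|b]:
R2 <- R2 - (-1/5)*R1:  [     0  -31/5      0      0 ]
R3 <- R3 - (-1/5)*R1:  [    0  24/5    -2    -4 ]
R3 <- R3 - (-24/31)*R2:  [  0   0  -2  -4 ]
Row echelon form:
[ -5     -1   0  |  25 ]
[  0  -31/5   0  |   0 ]
[  0      0  -2  |  -4 ]
Back-substitution:
u = (-4) / -2 = 2
t = (0) / (-31/5) = 0
s = (25 - (-1)*(0)) / -5 = -5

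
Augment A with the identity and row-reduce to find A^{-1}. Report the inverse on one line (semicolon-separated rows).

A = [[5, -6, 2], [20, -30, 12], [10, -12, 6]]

inverse = [3/5 -1/5 1/5; 0 -1/6 1/3; -1 0 1/2]

Gauss-Jordan on [A | I]:
R1 <- (1/5)*R1:  [    1  -6/5   2/5  |   1/5     0     0 ]
R2 <- R2 - (20)*R1:  [  0  -6   4  |  -4   1   0 ]
R3 <- R3 - (10)*R1:  [  0   0   2  |  -2   0   1 ]
R2 <- (1/-6)*R2:  [    0     1  -2/3  |   2/3  -1/6     0 ]
R1 <- R1 - (-6/5)*R2:  [    1     0  -2/5  |     1  -1/5     0 ]
R3 <- (1/2)*R3:  [   0    0    1  |   -1    0  1/2 ]
R1 <- R1 - (-2/5)*R3:  [    1     0     0  |   3/5  -1/5   1/5 ]
R2 <- R2 - (-2/3)*R3:  [    0     1     0  |     0  -1/6   1/3 ]
Right block of [I | A^{-1}] is the inverse:
[ 3/5  -1/5  1/5 ]
[   0  -1/6  1/3 ]
[  -1     0  1/2 ]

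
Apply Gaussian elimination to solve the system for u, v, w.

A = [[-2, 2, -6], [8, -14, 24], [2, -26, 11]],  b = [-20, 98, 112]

(-5, -3, 4)

Forward elimination on [A|b]:
R2 <- R2 - (-4)*R1:  [  0  -6   0  18 ]
R3 <- R3 - (-1)*R1:  [   0  -24    5   92 ]
R3 <- R3 - (4)*R2:  [  0   0   5  20 ]
Row echelon form:
[ -2   2  -6  |  -20 ]
[  0  -6   0  |   18 ]
[  0   0   5  |   20 ]
Back-substitution:
w = (20) / 5 = 4
v = (18) / -6 = -3
u = (-20 - (2)*(-3) - (-6)*(4)) / -2 = -5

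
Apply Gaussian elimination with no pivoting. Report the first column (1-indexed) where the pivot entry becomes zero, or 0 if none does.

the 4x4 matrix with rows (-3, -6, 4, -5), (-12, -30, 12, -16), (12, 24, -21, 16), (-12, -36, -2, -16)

first zero-pivot column = 0

Naive forward elimination:
R2 <- R2 - (4)*R1:  [  0  -6  -4   4 ]
R3 <- R3 - (-4)*R1:  [  0   0  -5  -4 ]
R4 <- R4 - (4)*R1:  [   0  -12  -18    4 ]
R4 <- R4 - (2)*R2:  [   0    0  -10   -4 ]
R4 <- R4 - (2)*R3:  [ 0  0  0  4 ]
All pivots nonzero; naive elimination completes without hitting a zero pivot.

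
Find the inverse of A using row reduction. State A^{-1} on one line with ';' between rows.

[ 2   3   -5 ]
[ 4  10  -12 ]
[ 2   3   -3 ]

inverse = [3/8 -3/8 7/8; -3/4 1/4 1/4; -1/2 0 1/2]

Gauss-Jordan on [A | I]:
R1 <- (1/2)*R1:  [    1   3/2  -5/2  |   1/2     0     0 ]
R2 <- R2 - (4)*R1:  [  0   4  -2  |  -2   1   0 ]
R3 <- R3 - (2)*R1:  [  0   0   2  |  -1   0   1 ]
R2 <- (1/4)*R2:  [    0     1  -1/2  |  -1/2   1/4     0 ]
R1 <- R1 - (3/2)*R2:  [    1     0  -7/4  |   5/4  -3/8     0 ]
R3 <- (1/2)*R3:  [    0     0     1  |  -1/2     0   1/2 ]
R1 <- R1 - (-7/4)*R3:  [    1     0     0  |   3/8  -3/8   7/8 ]
R2 <- R2 - (-1/2)*R3:  [    0     1     0  |  -3/4   1/4   1/4 ]
Right block of [I | A^{-1}] is the inverse:
[  3/8  -3/8  7/8 ]
[ -3/4   1/4  1/4 ]
[ -1/2     0  1/2 ]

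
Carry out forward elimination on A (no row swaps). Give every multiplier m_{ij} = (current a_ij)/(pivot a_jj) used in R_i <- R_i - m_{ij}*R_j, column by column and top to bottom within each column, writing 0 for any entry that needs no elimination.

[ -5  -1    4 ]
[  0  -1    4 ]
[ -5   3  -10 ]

Forward elimination:
R2: entry in column 1 is already 0 -> m_{21} = 0 (no row operation needed)
R3 <- R3 - (1)*R1:  [   0    4  -14 ]
R3 <- R3 - (-4)*R2:  [ 0  0  2 ]
Multipliers (in order of application): m_{21} = 0, m_{31} = 1, m_{32} = -4

multipliers: 0, 1, -4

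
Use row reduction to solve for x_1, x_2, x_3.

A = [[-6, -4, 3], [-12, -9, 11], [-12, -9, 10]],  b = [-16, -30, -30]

(4, -2, 0)

Forward elimination on [A|b]:
R2 <- R2 - (2)*R1:  [  0  -1   5   2 ]
R3 <- R3 - (2)*R1:  [  0  -1   4   2 ]
R3 <- R3 - (1)*R2:  [  0   0  -1   0 ]
Row echelon form:
[ -6  -4   3  |  -16 ]
[  0  -1   5  |    2 ]
[  0   0  -1  |    0 ]
Back-substitution:
x_3 = (0) / -1 = 0
x_2 = (2 - (5)*(0)) / -1 = -2
x_1 = (-16 - (-4)*(-2) - (3)*(0)) / -6 = 4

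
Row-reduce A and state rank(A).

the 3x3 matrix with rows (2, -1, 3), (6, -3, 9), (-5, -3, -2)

Row reduction:
R2 <- R2 - (3)*R1:  [ 0  0  0 ]
R3 <- R3 - (-5/2)*R1:  [     0  -11/2   11/2 ]
R2 <-> R3   (pivot in column 2 was zero)
[ 2     -1     3 ]
[ 0  -11/2  11/2 ]
[ 0      0     0 ]
Row echelon form:
[ 2     -1     3 ]
[ 0  -11/2  11/2 ]
[ 0      0     0 ]
Nonzero rows / pivot columns: 2

rank(A) = 2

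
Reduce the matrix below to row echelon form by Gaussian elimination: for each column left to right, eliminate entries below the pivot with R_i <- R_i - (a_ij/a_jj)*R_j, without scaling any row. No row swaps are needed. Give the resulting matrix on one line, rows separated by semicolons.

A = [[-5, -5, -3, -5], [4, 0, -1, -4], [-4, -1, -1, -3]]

REF = [-5 -5 -3 -5; 0 -4 -17/5 -8; 0 0 -23/20 -5]

Forward elimination:
R2 <- R2 - (-4/5)*R1:  [     0     -4  -17/5     -8 ]
R3 <- R3 - (4/5)*R1:  [   0    3  7/5    1 ]
R3 <- R3 - (-3/4)*R2:  [      0       0  -23/20      -5 ]
Row echelon form:
[ -5  -5      -3  -5 ]
[  0  -4   -17/5  -8 ]
[  0   0  -23/20  -5 ]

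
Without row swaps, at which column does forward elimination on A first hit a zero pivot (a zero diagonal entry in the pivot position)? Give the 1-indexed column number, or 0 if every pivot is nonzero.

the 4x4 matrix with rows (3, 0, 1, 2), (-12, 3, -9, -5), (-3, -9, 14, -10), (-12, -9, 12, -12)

Naive forward elimination:
R2 <- R2 - (-4)*R1:  [  0   3  -5   3 ]
R3 <- R3 - (-1)*R1:  [  0  -9  15  -8 ]
R4 <- R4 - (-4)*R1:  [  0  -9  16  -4 ]
R3 <- R3 - (-3)*R2:  [ 0  0  0  1 ]
R4 <- R4 - (-3)*R2:  [ 0  0  1  5 ]
Matrix at this point:
[ 3  0   1  2 ]
[ 0  3  -5  3 ]
[ 0  0   0  1 ]
[ 0  0   1  5 ]
Pivot entry (3,3) is zero but row 4 has 1 in column 3 -> naive elimination stops; a row interchange (e.g. R3 <-> R4) would be required here.

first zero-pivot column = 3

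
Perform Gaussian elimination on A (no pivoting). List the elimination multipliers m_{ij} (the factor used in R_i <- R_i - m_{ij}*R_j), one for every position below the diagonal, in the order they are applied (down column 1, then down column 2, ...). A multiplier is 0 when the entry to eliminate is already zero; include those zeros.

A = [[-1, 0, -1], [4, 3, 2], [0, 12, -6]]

multipliers: -4, 0, 4

Forward elimination:
R2 <- R2 - (-4)*R1:  [  0   3  -2 ]
R3: entry in column 1 is already 0 -> m_{31} = 0 (no row operation needed)
R3 <- R3 - (4)*R2:  [ 0  0  2 ]
Multipliers (in order of application): m_{21} = -4, m_{31} = 0, m_{32} = 4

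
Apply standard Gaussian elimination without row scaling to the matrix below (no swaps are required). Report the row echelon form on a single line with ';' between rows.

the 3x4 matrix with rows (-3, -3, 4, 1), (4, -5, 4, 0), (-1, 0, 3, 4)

Forward elimination:
R2 <- R2 - (-4/3)*R1:  [    0    -9  28/3   4/3 ]
R3 <- R3 - (1/3)*R1:  [    0     1   5/3  11/3 ]
R3 <- R3 - (-1/9)*R2:  [      0       0   73/27  103/27 ]
Row echelon form:
[ -3  -3      4       1 ]
[  0  -9   28/3     4/3 ]
[  0   0  73/27  103/27 ]

REF = [-3 -3 4 1; 0 -9 28/3 4/3; 0 0 73/27 103/27]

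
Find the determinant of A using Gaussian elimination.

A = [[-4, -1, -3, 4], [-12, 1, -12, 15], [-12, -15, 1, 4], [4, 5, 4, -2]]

det(A) = 80

Forward elimination:
R2 <- R2 - (3)*R1:  [  0   4  -3   3 ]
R3 <- R3 - (3)*R1:  [   0  -12   10   -8 ]
R4 <- R4 - (-1)*R1:  [ 0  4  1  2 ]
R3 <- R3 - (-3)*R2:  [ 0  0  1  1 ]
R4 <- R4 - (1)*R2:  [  0   0   4  -1 ]
R4 <- R4 - (4)*R3:  [  0   0   0  -5 ]
Upper-triangular form:
[ -4  -1  -3   4 ]
[  0   4  -3   3 ]
[  0   0   1   1 ]
[  0   0   0  -5 ]
det(A) = (-1)^0 * (-4) * (4) * (1) * (-5) = 80  (0 row swaps -> sign +1)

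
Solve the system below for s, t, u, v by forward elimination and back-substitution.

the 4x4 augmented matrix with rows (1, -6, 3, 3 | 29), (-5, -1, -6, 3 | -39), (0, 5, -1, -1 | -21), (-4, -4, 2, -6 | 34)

Forward elimination on [A|b]:
R2 <- R2 - (-5)*R1:  [   0  -31    9   18  106 ]
R4 <- R4 - (-4)*R1:  [   0  -28   14    6  150 ]
R3 <- R3 - (-5/31)*R2:  [       0        0    14/31    59/31  -121/31 ]
R4 <- R4 - (28/31)*R2:  [       0        0   182/31  -318/31  1682/31 ]
R4 <- R4 - (13)*R3:  [   0    0    0  -35  105 ]
Row echelon form:
[ 1   -6      3      3  |       29 ]
[ 0  -31      9     18  |      106 ]
[ 0    0  14/31  59/31  |  -121/31 ]
[ 0    0      0    -35  |      105 ]
Back-substitution:
v = (105) / -35 = -3
u = (-121/31 - (59/31)*(-3)) / (14/31) = 4
t = (106 - (9)*(4) - (18)*(-3)) / -31 = -4
s = (29 - (-6)*(-4) - (3)*(4) - (3)*(-3)) / 1 = 2

(2, -4, 4, -3)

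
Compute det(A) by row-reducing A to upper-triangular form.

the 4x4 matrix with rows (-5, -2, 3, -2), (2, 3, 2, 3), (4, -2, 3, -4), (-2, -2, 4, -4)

det(A) = 134

Forward elimination:
R2 <- R2 - (-2/5)*R1:  [    0  11/5  16/5  11/5 ]
R3 <- R3 - (-4/5)*R1:  [     0  -18/5   27/5  -28/5 ]
R4 <- R4 - (2/5)*R1:  [     0   -6/5   14/5  -16/5 ]
R3 <- R3 - (-18/11)*R2:  [      0       0  117/11      -2 ]
R4 <- R4 - (-6/11)*R2:  [     0      0  50/11     -2 ]
R4 <- R4 - (50/117)*R3:  [        0         0         0  -134/117 ]
Upper-triangular form:
[ -5    -2       3        -2 ]
[  0  11/5    16/5      11/5 ]
[  0     0  117/11        -2 ]
[  0     0       0  -134/117 ]
det(A) = (-1)^0 * (-5) * (11/5) * (117/11) * (-134/117) = 134  (0 row swaps -> sign +1)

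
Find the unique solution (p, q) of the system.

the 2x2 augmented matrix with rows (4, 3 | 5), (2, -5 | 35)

Forward elimination on [A|b]:
R2 <- R2 - (1/2)*R1:  [     0  -13/2   65/2 ]
Row echelon form:
[ 4      3  |     5 ]
[ 0  -13/2  |  65/2 ]
Back-substitution:
q = (65/2) / (-13/2) = -5
p = (5 - (3)*(-5)) / 4 = 5

(5, -5)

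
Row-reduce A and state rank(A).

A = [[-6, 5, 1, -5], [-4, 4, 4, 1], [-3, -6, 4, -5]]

rank(A) = 3

Row reduction:
R2 <- R2 - (2/3)*R1:  [    0   2/3  10/3  13/3 ]
R3 <- R3 - (1/2)*R1:  [     0  -17/2    7/2   -5/2 ]
R3 <- R3 - (-51/4)*R2:  [     0      0     46  211/4 ]
Row echelon form:
[ -6    5     1     -5 ]
[  0  2/3  10/3   13/3 ]
[  0    0    46  211/4 ]
Nonzero rows / pivot columns: 3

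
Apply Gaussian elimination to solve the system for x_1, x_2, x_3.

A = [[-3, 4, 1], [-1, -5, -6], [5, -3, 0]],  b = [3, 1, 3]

(3, 4, -4)

Forward elimination on [A|b]:
R2 <- R2 - (1/3)*R1:  [     0  -19/3  -19/3      0 ]
R3 <- R3 - (-5/3)*R1:  [    0  11/3   5/3     8 ]
R3 <- R3 - (-11/19)*R2:  [  0   0  -2   8 ]
Row echelon form:
[ -3      4      1  |  3 ]
[  0  -19/3  -19/3  |  0 ]
[  0      0     -2  |  8 ]
Back-substitution:
x_3 = (8) / -2 = -4
x_2 = (0 - (-19/3)*(-4)) / (-19/3) = 4
x_1 = (3 - (4)*(4) - (1)*(-4)) / -3 = 3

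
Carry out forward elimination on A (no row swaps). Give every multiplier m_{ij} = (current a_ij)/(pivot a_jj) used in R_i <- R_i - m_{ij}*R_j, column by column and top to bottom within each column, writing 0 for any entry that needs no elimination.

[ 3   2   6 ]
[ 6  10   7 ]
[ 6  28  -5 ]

Forward elimination:
R2 <- R2 - (2)*R1:  [  0   6  -5 ]
R3 <- R3 - (2)*R1:  [   0   24  -17 ]
R3 <- R3 - (4)*R2:  [ 0  0  3 ]
Multipliers (in order of application): m_{21} = 2, m_{31} = 2, m_{32} = 4

multipliers: 2, 2, 4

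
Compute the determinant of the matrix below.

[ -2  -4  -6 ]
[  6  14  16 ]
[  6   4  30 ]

Forward elimination:
R2 <- R2 - (-3)*R1:  [  0   2  -2 ]
R3 <- R3 - (-3)*R1:  [  0  -8  12 ]
R3 <- R3 - (-4)*R2:  [ 0  0  4 ]
Upper-triangular form:
[ -2  -4  -6 ]
[  0   2  -2 ]
[  0   0   4 ]
det(A) = (-1)^0 * (-2) * (2) * (4) = -16  (0 row swaps -> sign +1)

det(A) = -16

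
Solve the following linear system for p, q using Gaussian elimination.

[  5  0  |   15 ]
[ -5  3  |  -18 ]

Forward elimination on [A|b]:
R2 <- R2 - (-1)*R1:  [  0   3  -3 ]
Row echelon form:
[ 5  0  |  15 ]
[ 0  3  |  -3 ]
Back-substitution:
q = (-3) / 3 = -1
p = (15) / 5 = 3

(3, -1)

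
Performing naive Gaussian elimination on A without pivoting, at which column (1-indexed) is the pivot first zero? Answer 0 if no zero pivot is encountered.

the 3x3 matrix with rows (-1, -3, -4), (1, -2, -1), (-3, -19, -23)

Naive forward elimination:
R2 <- R2 - (-1)*R1:  [  0  -5  -5 ]
R3 <- R3 - (3)*R1:  [   0  -10  -11 ]
R3 <- R3 - (2)*R2:  [  0   0  -1 ]
All pivots nonzero; naive elimination completes without hitting a zero pivot.

first zero-pivot column = 0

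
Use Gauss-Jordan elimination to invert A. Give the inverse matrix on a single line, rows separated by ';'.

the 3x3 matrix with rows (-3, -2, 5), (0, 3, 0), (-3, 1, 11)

Gauss-Jordan on [A | I]:
R1 <- (1/-3)*R1:  [    1   2/3  -5/3  |  -1/3     0     0 ]
R3 <- R3 - (-3)*R1:  [  0   3   6  |  -1   0   1 ]
R2 <- (1/3)*R2:  [   0    1    0  |    0  1/3    0 ]
R1 <- R1 - (2/3)*R2:  [    1     0  -5/3  |  -1/3  -2/9     0 ]
R3 <- R3 - (3)*R2:  [  0   0   6  |  -1  -1   1 ]
R3 <- (1/6)*R3:  [    0     0     1  |  -1/6  -1/6   1/6 ]
R1 <- R1 - (-5/3)*R3:  [      1       0       0  |  -11/18    -1/2    5/18 ]
Right block of [I | A^{-1}] is the inverse:
[ -11/18  -1/2  5/18 ]
[      0   1/3     0 ]
[   -1/6  -1/6   1/6 ]

inverse = [-11/18 -1/2 5/18; 0 1/3 0; -1/6 -1/6 1/6]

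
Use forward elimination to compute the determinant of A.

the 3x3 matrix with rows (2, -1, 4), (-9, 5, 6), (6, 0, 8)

det(A) = -148

Forward elimination:
R2 <- R2 - (-9/2)*R1:  [   0  1/2   24 ]
R3 <- R3 - (3)*R1:  [  0   3  -4 ]
R3 <- R3 - (6)*R2:  [    0     0  -148 ]
Upper-triangular form:
[ 2   -1     4 ]
[ 0  1/2    24 ]
[ 0    0  -148 ]
det(A) = (-1)^0 * (2) * (1/2) * (-148) = -148  (0 row swaps -> sign +1)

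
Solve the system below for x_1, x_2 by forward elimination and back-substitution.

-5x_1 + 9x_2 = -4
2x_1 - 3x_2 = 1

(-1, -1)

Forward elimination on [A|b]:
R2 <- R2 - (-2/5)*R1:  [    0   3/5  -3/5 ]
Row echelon form:
[ -5    9  |    -4 ]
[  0  3/5  |  -3/5 ]
Back-substitution:
x_2 = (-3/5) / (3/5) = -1
x_1 = (-4 - (9)*(-1)) / -5 = -1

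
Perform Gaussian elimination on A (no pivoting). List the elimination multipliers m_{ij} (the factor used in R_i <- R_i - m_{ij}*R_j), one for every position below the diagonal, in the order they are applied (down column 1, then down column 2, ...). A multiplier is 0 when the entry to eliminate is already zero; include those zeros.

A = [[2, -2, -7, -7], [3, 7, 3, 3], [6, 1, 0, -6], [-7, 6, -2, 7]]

Forward elimination:
R2 <- R2 - (3/2)*R1:  [    0    10  27/2  27/2 ]
R3 <- R3 - (3)*R1:  [  0   7  21  15 ]
R4 <- R4 - (-7/2)*R1:  [     0     -1  -53/2  -35/2 ]
R3 <- R3 - (7/10)*R2:  [      0       0  231/20  111/20 ]
R4 <- R4 - (-1/10)*R2:  [       0        0  -503/20  -323/20 ]
R4 <- R4 - (-503/231)*R3:  [       0        0        0  -313/77 ]
Multipliers (in order of application): m_{21} = 3/2, m_{31} = 3, m_{41} = -7/2, m_{32} = 7/10, m_{42} = -1/10, m_{43} = -503/231

multipliers: 3/2, 3, -7/2, 7/10, -1/10, -503/231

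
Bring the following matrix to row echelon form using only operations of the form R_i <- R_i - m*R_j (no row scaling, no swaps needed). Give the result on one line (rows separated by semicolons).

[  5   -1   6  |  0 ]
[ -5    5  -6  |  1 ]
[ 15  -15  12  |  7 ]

Forward elimination:
R2 <- R2 - (-1)*R1:  [ 0  4  0  1 ]
R3 <- R3 - (3)*R1:  [   0  -12   -6    7 ]
R3 <- R3 - (-3)*R2:  [  0   0  -6  10 ]
Row echelon form:
[ 5  -1   6  |   0 ]
[ 0   4   0  |   1 ]
[ 0   0  -6  |  10 ]

REF = [5 -1 6 0; 0 4 0 1; 0 0 -6 10]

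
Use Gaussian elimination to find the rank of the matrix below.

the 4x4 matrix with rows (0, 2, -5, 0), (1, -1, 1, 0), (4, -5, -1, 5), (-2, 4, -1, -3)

rank(A) = 4

Row reduction:
R1 <-> R2   (pivot in column 1 was zero)
[  1  -1   1   0 ]
[  0   2  -5   0 ]
[  4  -5  -1   5 ]
[ -2   4  -1  -3 ]
R3 <- R3 - (4)*R1:  [  0  -1  -5   5 ]
R4 <- R4 - (-2)*R1:  [  0   2   1  -3 ]
R3 <- R3 - (-1/2)*R2:  [     0      0  -15/2      5 ]
R4 <- R4 - (1)*R2:  [  0   0   6  -3 ]
R4 <- R4 - (-4/5)*R3:  [ 0  0  0  1 ]
Row echelon form:
[ 1  -1      1  0 ]
[ 0   2     -5  0 ]
[ 0   0  -15/2  5 ]
[ 0   0      0  1 ]
Nonzero rows / pivot columns: 4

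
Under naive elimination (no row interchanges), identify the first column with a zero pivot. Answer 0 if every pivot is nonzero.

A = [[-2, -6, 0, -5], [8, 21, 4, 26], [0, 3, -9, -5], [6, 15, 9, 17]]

first zero-pivot column = 0

Naive forward elimination:
R2 <- R2 - (-4)*R1:  [  0  -3   4   6 ]
R4 <- R4 - (-3)*R1:  [  0  -3   9   2 ]
R3 <- R3 - (-1)*R2:  [  0   0  -5   1 ]
R4 <- R4 - (1)*R2:  [  0   0   5  -4 ]
R4 <- R4 - (-1)*R3:  [  0   0   0  -3 ]
All pivots nonzero; naive elimination completes without hitting a zero pivot.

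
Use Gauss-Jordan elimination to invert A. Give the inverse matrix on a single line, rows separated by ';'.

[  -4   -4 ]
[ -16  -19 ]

Gauss-Jordan on [A | I]:
R1 <- (1/-4)*R1:  [    1     1  |  -1/4     0 ]
R2 <- R2 - (-16)*R1:  [  0  -3  |  -4   1 ]
R2 <- (1/-3)*R2:  [    0     1  |   4/3  -1/3 ]
R1 <- R1 - (1)*R2:  [      1       0  |  -19/12     1/3 ]
Right block of [I | A^{-1}] is the inverse:
[ -19/12   1/3 ]
[    4/3  -1/3 ]

inverse = [-19/12 1/3; 4/3 -1/3]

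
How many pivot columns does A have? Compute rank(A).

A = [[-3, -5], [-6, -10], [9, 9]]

rank(A) = 2

Row reduction:
R2 <- R2 - (2)*R1:  [ 0  0 ]
R3 <- R3 - (-3)*R1:  [  0  -6 ]
R2 <-> R3   (pivot in column 2 was zero)
[ -3  -5 ]
[  0  -6 ]
[  0   0 ]
Row echelon form:
[ -3  -5 ]
[  0  -6 ]
[  0   0 ]
Nonzero rows / pivot columns: 2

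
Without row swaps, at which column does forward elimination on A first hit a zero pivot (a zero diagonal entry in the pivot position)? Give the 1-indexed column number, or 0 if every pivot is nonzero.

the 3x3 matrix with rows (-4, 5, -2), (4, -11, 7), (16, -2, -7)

first zero-pivot column = 3

Naive forward elimination:
R2 <- R2 - (-1)*R1:  [  0  -6   5 ]
R3 <- R3 - (-4)*R1:  [   0   18  -15 ]
R3 <- R3 - (-3)*R2:  [ 0  0  0 ]
Matrix at this point:
[ -4   5  -2 ]
[  0  -6   5 ]
[  0   0   0 ]
Pivot entry (3,3) in the last row is zero and there are no rows below to swap with -> zero pivot in column 3 (A is singular).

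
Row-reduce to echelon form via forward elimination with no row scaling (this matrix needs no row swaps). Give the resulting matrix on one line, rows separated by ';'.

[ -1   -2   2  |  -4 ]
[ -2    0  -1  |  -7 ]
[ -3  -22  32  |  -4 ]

Forward elimination:
R2 <- R2 - (2)*R1:  [  0   4  -5   1 ]
R3 <- R3 - (3)*R1:  [   0  -16   26    8 ]
R3 <- R3 - (-4)*R2:  [  0   0   6  12 ]
Row echelon form:
[ -1  -2   2  |  -4 ]
[  0   4  -5  |   1 ]
[  0   0   6  |  12 ]

REF = [-1 -2 2 -4; 0 4 -5 1; 0 0 6 12]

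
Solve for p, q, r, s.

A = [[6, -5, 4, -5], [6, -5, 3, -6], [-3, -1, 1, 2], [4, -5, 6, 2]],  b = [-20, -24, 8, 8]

(0, 0, 0, 4)

Forward elimination on [A|b]:
R2 <- R2 - (1)*R1:  [  0   0  -1  -1  -4 ]
R3 <- R3 - (-1/2)*R1:  [    0  -7/2     3  -1/2    -2 ]
R4 <- R4 - (2/3)*R1:  [    0  -5/3  10/3  16/3  64/3 ]
R2 <-> R3   (pivot in column 2 was zero)
[ 6    -5     4    -5   -20 ]
[ 0  -7/2     3  -1/2    -2 ]
[ 0     0    -1    -1    -4 ]
[ 0  -5/3  10/3  16/3  64/3 ]
R4 <- R4 - (10/21)*R2:  [     0      0  40/21   39/7  156/7 ]
R4 <- R4 - (-40/21)*R3:  [    0     0     0  11/3  44/3 ]
Row echelon form:
[ 6    -5   4    -5  |   -20 ]
[ 0  -7/2   3  -1/2  |    -2 ]
[ 0     0  -1    -1  |    -4 ]
[ 0     0   0  11/3  |  44/3 ]
Back-substitution:
s = (44/3) / (11/3) = 4
r = (-4 - (-1)*(4)) / -1 = 0
q = (-2 - (3)*(0) - (-1/2)*(4)) / (-7/2) = 0
p = (-20 - (-5)*(0) - (4)*(0) - (-5)*(4)) / 6 = 0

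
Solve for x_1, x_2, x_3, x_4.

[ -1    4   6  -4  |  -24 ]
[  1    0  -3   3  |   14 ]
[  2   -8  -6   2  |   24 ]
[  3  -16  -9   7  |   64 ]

Forward elimination on [A|b]:
R2 <- R2 - (-1)*R1:  [   0    4    3   -1  -10 ]
R3 <- R3 - (-2)*R1:  [   0    0    6   -6  -24 ]
R4 <- R4 - (-3)*R1:  [  0  -4   9  -5  -8 ]
R4 <- R4 - (-1)*R2:  [   0    0   12   -6  -18 ]
R4 <- R4 - (2)*R3:  [  0   0   0   6  30 ]
Row echelon form:
[ -1  4  6  -4  |  -24 ]
[  0  4  3  -1  |  -10 ]
[  0  0  6  -6  |  -24 ]
[  0  0  0   6  |   30 ]
Back-substitution:
x_4 = (30) / 6 = 5
x_3 = (-24 - (-6)*(5)) / 6 = 1
x_2 = (-10 - (3)*(1) - (-1)*(5)) / 4 = -2
x_1 = (-24 - (4)*(-2) - (6)*(1) - (-4)*(5)) / -1 = 2

(2, -2, 1, 5)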